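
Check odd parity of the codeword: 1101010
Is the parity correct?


Number of 1s: 4

No, parity error (4 ones)


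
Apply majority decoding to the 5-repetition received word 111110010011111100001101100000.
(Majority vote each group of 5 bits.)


Groups: 11111, 00100, 11111, 10000, 11011, 00000
Majority votes: 101010

101010


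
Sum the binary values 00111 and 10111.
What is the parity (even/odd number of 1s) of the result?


00111 = 7
10111 = 23
Sum = 30 = 11110
1s count = 4

even parity (4 ones in 11110)


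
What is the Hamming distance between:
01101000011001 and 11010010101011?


XOR: 10111010110010
Count of 1s: 8

8


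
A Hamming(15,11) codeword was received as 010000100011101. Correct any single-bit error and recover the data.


Syndrome = 0: no error detected

Data: 00010011101 (no errors)


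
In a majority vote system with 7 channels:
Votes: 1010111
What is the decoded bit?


Ones: 5 out of 7
Threshold: 4

1 (5/7 voted 1)


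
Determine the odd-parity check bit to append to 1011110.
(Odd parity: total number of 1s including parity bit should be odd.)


Number of 1s in data: 5
Parity bit: 0

0


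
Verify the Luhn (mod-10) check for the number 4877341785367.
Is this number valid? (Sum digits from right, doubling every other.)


Luhn sum = 62
62 mod 10 = 2

Invalid (Luhn sum mod 10 = 2)


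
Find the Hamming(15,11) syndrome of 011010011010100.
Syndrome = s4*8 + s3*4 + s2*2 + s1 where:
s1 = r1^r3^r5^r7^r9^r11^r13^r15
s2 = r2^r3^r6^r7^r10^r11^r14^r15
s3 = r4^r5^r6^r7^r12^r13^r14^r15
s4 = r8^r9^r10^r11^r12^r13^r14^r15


s1=1, s2=1, s3=0, s4=0

Syndrome = 3 (error at position 3)


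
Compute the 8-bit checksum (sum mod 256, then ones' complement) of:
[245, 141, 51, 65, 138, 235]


Sum = 875 mod 256 = 107
Complement = 148

148


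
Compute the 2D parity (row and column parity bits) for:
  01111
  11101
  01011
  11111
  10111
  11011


Row parities: 001100
Column parities: 01010

Row P: 001100, Col P: 01010, Corner: 0


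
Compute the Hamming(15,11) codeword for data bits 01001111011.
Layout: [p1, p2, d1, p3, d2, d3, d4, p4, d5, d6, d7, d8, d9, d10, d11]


Parity bits: p1=0, p2=0, p3=0, p4=0

000010001111011


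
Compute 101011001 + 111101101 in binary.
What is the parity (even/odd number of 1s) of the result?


101011001 = 345
111101101 = 493
Sum = 838 = 1101000110
1s count = 5

odd parity (5 ones in 1101000110)


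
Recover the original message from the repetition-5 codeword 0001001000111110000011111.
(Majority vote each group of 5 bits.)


Groups: 00010, 01000, 11111, 00000, 11111
Majority votes: 00101

00101


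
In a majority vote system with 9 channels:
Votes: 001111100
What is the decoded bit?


Ones: 5 out of 9
Threshold: 5

1 (5/9 voted 1)


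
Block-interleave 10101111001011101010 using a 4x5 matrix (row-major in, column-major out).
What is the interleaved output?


Matrix:
  10101
  11100
  10111
  01010
Read columns: 11100101111000111010

11100101111000111010


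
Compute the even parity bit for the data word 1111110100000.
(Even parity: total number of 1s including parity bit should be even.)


Number of 1s in data: 7
Parity bit: 1

1


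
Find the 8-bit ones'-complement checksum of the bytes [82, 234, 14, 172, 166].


Sum = 668 mod 256 = 156
Complement = 99

99


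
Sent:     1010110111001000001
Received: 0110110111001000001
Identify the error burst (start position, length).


XOR: 1100000000000000000

Burst at position 0, length 2


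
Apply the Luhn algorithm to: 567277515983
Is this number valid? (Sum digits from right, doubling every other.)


Luhn sum = 48
48 mod 10 = 8

Invalid (Luhn sum mod 10 = 8)


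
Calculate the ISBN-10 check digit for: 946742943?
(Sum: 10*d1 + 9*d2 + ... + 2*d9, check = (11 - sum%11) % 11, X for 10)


Weighted sum: 311
311 mod 11 = 3

Check digit: 8


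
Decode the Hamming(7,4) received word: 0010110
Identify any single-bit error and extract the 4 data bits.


Syndrome = 0: no error detected

Data: 1110 (no errors)


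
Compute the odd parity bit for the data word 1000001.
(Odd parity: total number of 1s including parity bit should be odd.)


Number of 1s in data: 2
Parity bit: 1

1


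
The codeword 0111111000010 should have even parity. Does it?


Number of 1s: 7

No, parity error (7 ones)


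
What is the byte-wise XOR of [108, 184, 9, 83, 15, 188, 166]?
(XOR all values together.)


XOR chain: 108 ^ 184 ^ 9 ^ 83 ^ 15 ^ 188 ^ 166 = 155

155


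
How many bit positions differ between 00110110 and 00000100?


XOR: 00110010
Count of 1s: 3

3


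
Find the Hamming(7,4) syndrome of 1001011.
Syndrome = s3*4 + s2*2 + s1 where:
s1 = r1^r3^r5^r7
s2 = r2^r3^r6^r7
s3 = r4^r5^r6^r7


s1=0, s2=0, s3=1

Syndrome = 4 (error at position 4)


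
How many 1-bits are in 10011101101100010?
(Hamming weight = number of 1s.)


Counting 1s in 10011101101100010

9


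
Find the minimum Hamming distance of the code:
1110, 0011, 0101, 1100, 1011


Comparing all pairs, minimum distance: 1
Can detect 0 errors, correct 0 errors

1


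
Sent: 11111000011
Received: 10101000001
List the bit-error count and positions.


XOR: 01010000010

3 error(s) at position(s): 1, 3, 9


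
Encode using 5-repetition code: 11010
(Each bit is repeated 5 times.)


Each bit -> 5 copies

1111111111000001111100000


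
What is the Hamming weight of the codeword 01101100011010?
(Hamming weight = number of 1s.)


Counting 1s in 01101100011010

7


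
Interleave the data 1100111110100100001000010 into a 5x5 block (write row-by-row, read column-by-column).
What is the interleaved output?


Matrix:
  11001
  11110
  10010
  00010
  00010
Read columns: 1110011000010000111110000

1110011000010000111110000


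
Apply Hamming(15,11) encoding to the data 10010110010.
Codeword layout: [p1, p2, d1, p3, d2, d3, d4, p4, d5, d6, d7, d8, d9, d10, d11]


Parity bits: p1=1, p2=1, p3=0, p4=1

111000110110010


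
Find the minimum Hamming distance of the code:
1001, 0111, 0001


Comparing all pairs, minimum distance: 1
Can detect 0 errors, correct 0 errors

1


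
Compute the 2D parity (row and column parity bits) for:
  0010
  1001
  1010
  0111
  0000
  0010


Row parities: 100101
Column parities: 0100

Row P: 100101, Col P: 0100, Corner: 1


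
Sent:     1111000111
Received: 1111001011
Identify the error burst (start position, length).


XOR: 0000001100

Burst at position 6, length 2


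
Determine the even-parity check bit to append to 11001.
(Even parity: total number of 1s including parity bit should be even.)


Number of 1s in data: 3
Parity bit: 1

1


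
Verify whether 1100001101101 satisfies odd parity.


Number of 1s: 7

Yes, parity is correct (7 ones)


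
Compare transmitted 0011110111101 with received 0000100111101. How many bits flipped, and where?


XOR: 0011010000000

3 error(s) at position(s): 2, 3, 5


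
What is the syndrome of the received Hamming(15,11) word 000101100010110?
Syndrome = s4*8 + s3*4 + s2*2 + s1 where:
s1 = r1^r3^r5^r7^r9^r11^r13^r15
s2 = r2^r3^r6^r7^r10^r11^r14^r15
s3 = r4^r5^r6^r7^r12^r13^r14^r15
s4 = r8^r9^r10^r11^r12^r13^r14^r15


s1=1, s2=0, s3=1, s4=1

Syndrome = 13 (error at position 13)


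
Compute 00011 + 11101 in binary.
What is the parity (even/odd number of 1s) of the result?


00011 = 3
11101 = 29
Sum = 32 = 100000
1s count = 1

odd parity (1 ones in 100000)


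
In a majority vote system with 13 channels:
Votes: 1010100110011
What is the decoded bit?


Ones: 7 out of 13
Threshold: 7

1 (7/13 voted 1)


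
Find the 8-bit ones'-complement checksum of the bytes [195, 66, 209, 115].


Sum = 585 mod 256 = 73
Complement = 182

182


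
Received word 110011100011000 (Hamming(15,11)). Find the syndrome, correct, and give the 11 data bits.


Syndrome = 0: no error detected

Data: 01110011000 (no errors)


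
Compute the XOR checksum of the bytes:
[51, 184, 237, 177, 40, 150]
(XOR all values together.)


XOR chain: 51 ^ 184 ^ 237 ^ 177 ^ 40 ^ 150 = 105

105


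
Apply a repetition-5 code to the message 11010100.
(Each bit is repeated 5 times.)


Each bit -> 5 copies

1111111111000001111100000111110000000000


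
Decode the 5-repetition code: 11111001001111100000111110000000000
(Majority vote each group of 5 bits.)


Groups: 11111, 00100, 11111, 00000, 11111, 00000, 00000
Majority votes: 1010100

1010100


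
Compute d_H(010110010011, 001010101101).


XOR: 011100111110
Count of 1s: 8

8


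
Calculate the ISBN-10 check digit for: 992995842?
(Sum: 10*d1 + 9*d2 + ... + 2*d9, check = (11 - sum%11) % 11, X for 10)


Weighted sum: 377
377 mod 11 = 3

Check digit: 8


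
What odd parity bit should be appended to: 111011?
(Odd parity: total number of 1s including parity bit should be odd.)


Number of 1s in data: 5
Parity bit: 0

0


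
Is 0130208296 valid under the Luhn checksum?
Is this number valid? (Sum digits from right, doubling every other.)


Luhn sum = 35
35 mod 10 = 5

Invalid (Luhn sum mod 10 = 5)


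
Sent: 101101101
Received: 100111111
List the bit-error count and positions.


XOR: 001010010

3 error(s) at position(s): 2, 4, 7


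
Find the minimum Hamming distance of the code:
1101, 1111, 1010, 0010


Comparing all pairs, minimum distance: 1
Can detect 0 errors, correct 0 errors

1


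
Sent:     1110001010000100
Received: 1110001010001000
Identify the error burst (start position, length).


XOR: 0000000000001100

Burst at position 12, length 2


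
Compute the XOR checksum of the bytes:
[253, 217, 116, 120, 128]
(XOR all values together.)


XOR chain: 253 ^ 217 ^ 116 ^ 120 ^ 128 = 168

168


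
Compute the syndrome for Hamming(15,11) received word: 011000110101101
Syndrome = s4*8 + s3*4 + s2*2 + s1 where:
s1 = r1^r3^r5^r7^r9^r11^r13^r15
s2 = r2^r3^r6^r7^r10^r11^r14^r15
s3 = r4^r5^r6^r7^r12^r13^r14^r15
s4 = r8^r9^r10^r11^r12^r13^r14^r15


s1=0, s2=1, s3=0, s4=1

Syndrome = 10 (error at position 10)


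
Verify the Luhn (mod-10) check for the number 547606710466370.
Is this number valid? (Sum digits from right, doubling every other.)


Luhn sum = 60
60 mod 10 = 0

Valid (Luhn sum mod 10 = 0)


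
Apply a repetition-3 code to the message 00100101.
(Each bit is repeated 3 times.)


Each bit -> 3 copies

000000111000000111000111


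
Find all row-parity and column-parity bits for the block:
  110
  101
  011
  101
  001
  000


Row parities: 000010
Column parities: 100

Row P: 000010, Col P: 100, Corner: 1


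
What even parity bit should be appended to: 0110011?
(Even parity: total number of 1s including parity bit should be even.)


Number of 1s in data: 4
Parity bit: 0

0


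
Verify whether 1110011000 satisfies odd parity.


Number of 1s: 5

Yes, parity is correct (5 ones)


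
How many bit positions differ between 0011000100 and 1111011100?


XOR: 1100011000
Count of 1s: 4

4


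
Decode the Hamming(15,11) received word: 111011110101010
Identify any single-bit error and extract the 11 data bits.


Syndrome = 4: error at position 4

Data: 11110101010 (corrected bit 4)


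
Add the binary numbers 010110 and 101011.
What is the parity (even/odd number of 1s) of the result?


010110 = 22
101011 = 43
Sum = 65 = 1000001
1s count = 2

even parity (2 ones in 1000001)


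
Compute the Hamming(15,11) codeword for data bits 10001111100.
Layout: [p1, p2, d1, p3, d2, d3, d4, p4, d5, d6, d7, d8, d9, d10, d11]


Parity bits: p1=0, p2=1, p3=0, p4=1

011000011111100


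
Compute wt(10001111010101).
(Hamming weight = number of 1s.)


Counting 1s in 10001111010101

8


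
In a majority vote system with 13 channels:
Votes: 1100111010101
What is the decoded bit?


Ones: 8 out of 13
Threshold: 7

1 (8/13 voted 1)


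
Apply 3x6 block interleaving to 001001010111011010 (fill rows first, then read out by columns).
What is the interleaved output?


Matrix:
  001001
  010111
  011010
Read columns: 000011101010011110

000011101010011110


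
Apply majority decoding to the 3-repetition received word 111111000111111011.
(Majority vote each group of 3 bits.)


Groups: 111, 111, 000, 111, 111, 011
Majority votes: 110111

110111


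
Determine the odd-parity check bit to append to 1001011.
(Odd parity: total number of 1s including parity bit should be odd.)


Number of 1s in data: 4
Parity bit: 1

1


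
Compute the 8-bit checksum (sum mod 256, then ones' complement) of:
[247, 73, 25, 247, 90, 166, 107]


Sum = 955 mod 256 = 187
Complement = 68

68


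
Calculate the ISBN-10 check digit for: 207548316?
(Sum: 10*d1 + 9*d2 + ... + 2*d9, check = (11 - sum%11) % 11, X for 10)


Weighted sum: 202
202 mod 11 = 4

Check digit: 7


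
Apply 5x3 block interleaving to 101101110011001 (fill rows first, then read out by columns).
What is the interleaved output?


Matrix:
  101
  101
  110
  011
  001
Read columns: 111000011011011

111000011011011


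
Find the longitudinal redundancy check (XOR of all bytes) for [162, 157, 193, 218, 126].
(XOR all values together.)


XOR chain: 162 ^ 157 ^ 193 ^ 218 ^ 126 = 90

90


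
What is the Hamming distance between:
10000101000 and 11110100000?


XOR: 01110001000
Count of 1s: 4

4


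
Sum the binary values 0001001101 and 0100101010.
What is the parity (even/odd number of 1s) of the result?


0001001101 = 77
0100101010 = 298
Sum = 375 = 101110111
1s count = 7

odd parity (7 ones in 101110111)


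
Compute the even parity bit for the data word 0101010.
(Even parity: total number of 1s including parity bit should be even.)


Number of 1s in data: 3
Parity bit: 1

1


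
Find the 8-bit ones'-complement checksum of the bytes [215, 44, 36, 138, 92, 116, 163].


Sum = 804 mod 256 = 36
Complement = 219

219


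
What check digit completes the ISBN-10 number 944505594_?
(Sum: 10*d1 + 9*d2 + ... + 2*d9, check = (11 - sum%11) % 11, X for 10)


Weighted sum: 273
273 mod 11 = 9

Check digit: 2


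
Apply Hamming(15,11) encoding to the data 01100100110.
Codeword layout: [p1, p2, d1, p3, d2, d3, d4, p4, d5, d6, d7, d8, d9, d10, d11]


Parity bits: p1=0, p2=1, p3=0, p4=1

010011010100110


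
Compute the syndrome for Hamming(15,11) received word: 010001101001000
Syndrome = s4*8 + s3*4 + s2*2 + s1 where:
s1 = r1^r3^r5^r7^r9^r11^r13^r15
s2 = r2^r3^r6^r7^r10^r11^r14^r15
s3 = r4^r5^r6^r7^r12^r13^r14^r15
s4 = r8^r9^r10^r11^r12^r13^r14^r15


s1=0, s2=1, s3=1, s4=0

Syndrome = 6 (error at position 6)


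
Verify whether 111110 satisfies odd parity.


Number of 1s: 5

Yes, parity is correct (5 ones)


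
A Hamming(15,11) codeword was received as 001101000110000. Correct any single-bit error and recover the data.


Syndrome = 0: no error detected

Data: 10100110000 (no errors)


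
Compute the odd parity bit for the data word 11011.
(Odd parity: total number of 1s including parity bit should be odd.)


Number of 1s in data: 4
Parity bit: 1

1


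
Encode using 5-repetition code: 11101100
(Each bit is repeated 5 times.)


Each bit -> 5 copies

1111111111111110000011111111110000000000


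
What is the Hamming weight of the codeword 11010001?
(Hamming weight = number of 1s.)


Counting 1s in 11010001

4


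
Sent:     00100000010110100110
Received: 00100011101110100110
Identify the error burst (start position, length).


XOR: 00000011111000000000

Burst at position 6, length 5


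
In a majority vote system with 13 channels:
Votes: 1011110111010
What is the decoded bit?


Ones: 9 out of 13
Threshold: 7

1 (9/13 voted 1)


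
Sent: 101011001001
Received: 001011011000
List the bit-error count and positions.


XOR: 100000010001

3 error(s) at position(s): 0, 7, 11


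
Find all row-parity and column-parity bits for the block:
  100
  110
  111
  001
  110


Row parities: 10110
Column parities: 010

Row P: 10110, Col P: 010, Corner: 1


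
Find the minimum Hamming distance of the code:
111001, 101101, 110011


Comparing all pairs, minimum distance: 2
Can detect 1 errors, correct 0 errors

2


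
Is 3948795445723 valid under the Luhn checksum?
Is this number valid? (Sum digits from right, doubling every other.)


Luhn sum = 71
71 mod 10 = 1

Invalid (Luhn sum mod 10 = 1)


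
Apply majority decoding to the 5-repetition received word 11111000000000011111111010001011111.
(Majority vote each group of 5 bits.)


Groups: 11111, 00000, 00000, 11111, 11101, 00010, 11111
Majority votes: 1001101

1001101


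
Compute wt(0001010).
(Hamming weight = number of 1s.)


Counting 1s in 0001010

2


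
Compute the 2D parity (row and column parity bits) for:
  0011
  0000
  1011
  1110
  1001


Row parities: 00110
Column parities: 1111

Row P: 00110, Col P: 1111, Corner: 0


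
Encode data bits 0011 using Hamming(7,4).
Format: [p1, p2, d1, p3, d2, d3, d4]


Parity bits: p1=1, p2=0, p3=0

1000011


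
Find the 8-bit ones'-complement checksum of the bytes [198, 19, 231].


Sum = 448 mod 256 = 192
Complement = 63

63


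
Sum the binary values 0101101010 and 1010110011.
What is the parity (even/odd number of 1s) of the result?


0101101010 = 362
1010110011 = 691
Sum = 1053 = 10000011101
1s count = 5

odd parity (5 ones in 10000011101)


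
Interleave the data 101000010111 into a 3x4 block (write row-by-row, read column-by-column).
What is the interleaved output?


Matrix:
  1010
  0001
  0111
Read columns: 100001101011

100001101011


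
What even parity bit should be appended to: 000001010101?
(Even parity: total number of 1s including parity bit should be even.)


Number of 1s in data: 4
Parity bit: 0

0


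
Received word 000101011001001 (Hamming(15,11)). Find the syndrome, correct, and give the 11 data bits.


Syndrome = 0: no error detected

Data: 00101001001 (no errors)


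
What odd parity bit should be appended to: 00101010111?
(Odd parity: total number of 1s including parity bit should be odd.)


Number of 1s in data: 6
Parity bit: 1

1


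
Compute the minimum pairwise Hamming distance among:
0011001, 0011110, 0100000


Comparing all pairs, minimum distance: 3
Can detect 2 errors, correct 1 errors

3


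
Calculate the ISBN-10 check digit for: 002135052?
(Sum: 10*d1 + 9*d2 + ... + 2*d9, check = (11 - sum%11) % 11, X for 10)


Weighted sum: 85
85 mod 11 = 8

Check digit: 3


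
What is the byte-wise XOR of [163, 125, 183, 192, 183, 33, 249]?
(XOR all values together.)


XOR chain: 163 ^ 125 ^ 183 ^ 192 ^ 183 ^ 33 ^ 249 = 198

198


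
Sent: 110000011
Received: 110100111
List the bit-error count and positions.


XOR: 000100100

2 error(s) at position(s): 3, 6


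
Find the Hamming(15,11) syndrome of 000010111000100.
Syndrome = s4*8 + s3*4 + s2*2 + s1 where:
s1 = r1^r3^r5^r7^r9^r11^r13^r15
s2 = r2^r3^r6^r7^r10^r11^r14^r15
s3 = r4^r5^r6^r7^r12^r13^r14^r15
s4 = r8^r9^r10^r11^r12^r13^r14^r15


s1=0, s2=1, s3=1, s4=1

Syndrome = 14 (error at position 14)


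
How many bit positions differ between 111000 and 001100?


XOR: 110100
Count of 1s: 3

3


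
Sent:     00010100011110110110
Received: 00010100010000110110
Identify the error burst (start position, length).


XOR: 00000000001110000000

Burst at position 10, length 3


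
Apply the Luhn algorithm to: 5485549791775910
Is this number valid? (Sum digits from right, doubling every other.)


Luhn sum = 72
72 mod 10 = 2

Invalid (Luhn sum mod 10 = 2)


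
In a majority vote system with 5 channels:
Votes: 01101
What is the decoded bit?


Ones: 3 out of 5
Threshold: 3

1 (3/5 voted 1)


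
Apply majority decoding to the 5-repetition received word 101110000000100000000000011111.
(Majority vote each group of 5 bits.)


Groups: 10111, 00000, 00100, 00000, 00000, 11111
Majority votes: 100001

100001


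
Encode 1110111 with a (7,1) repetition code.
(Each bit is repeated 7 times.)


Each bit -> 7 copies

1111111111111111111110000000111111111111111111111


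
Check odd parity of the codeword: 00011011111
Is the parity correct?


Number of 1s: 7

Yes, parity is correct (7 ones)


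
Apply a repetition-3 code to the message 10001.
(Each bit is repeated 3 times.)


Each bit -> 3 copies

111000000000111


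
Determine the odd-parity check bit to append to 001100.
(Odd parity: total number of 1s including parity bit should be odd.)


Number of 1s in data: 2
Parity bit: 1

1


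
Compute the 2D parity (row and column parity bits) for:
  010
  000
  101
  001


Row parities: 1001
Column parities: 110

Row P: 1001, Col P: 110, Corner: 0


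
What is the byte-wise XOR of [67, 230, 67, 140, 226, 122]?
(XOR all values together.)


XOR chain: 67 ^ 230 ^ 67 ^ 140 ^ 226 ^ 122 = 242

242


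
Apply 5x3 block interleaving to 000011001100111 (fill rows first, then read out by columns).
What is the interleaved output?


Matrix:
  000
  011
  001
  100
  111
Read columns: 000110100101101

000110100101101


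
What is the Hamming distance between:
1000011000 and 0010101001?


XOR: 1010110001
Count of 1s: 5

5


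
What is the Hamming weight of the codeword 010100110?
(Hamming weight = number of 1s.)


Counting 1s in 010100110

4


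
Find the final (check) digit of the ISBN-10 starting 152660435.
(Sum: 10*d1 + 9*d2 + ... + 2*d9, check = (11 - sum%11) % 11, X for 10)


Weighted sum: 184
184 mod 11 = 8

Check digit: 3


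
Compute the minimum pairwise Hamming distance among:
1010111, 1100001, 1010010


Comparing all pairs, minimum distance: 2
Can detect 1 errors, correct 0 errors

2


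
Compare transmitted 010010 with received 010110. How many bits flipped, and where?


XOR: 000100

1 error(s) at position(s): 3


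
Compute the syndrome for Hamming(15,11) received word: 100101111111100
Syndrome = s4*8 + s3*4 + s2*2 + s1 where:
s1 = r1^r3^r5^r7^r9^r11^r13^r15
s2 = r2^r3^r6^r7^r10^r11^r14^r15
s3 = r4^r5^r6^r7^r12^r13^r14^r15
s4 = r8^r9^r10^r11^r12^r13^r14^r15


s1=1, s2=0, s3=1, s4=0

Syndrome = 5 (error at position 5)


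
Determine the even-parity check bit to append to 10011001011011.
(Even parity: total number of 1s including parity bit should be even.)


Number of 1s in data: 8
Parity bit: 0

0


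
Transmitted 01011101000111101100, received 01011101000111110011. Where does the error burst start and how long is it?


XOR: 00000000000000011111

Burst at position 15, length 5


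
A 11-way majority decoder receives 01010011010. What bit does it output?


Ones: 5 out of 11
Threshold: 6

0 (5/11 voted 1)


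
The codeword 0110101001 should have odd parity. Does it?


Number of 1s: 5

Yes, parity is correct (5 ones)


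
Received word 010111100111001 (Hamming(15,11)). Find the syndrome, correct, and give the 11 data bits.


Syndrome = 0: no error detected

Data: 01110111001 (no errors)


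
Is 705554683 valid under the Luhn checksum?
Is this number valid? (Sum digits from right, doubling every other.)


Luhn sum = 42
42 mod 10 = 2

Invalid (Luhn sum mod 10 = 2)


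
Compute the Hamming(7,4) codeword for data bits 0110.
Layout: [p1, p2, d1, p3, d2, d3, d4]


Parity bits: p1=1, p2=1, p3=0

1100110


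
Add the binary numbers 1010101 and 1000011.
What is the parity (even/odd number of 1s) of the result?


1010101 = 85
1000011 = 67
Sum = 152 = 10011000
1s count = 3

odd parity (3 ones in 10011000)


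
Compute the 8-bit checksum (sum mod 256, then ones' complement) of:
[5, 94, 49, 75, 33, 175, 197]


Sum = 628 mod 256 = 116
Complement = 139

139


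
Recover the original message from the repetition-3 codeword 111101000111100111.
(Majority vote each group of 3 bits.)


Groups: 111, 101, 000, 111, 100, 111
Majority votes: 110101

110101


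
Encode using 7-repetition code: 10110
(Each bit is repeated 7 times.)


Each bit -> 7 copies

11111110000000111111111111110000000


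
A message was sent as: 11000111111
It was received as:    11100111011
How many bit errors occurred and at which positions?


XOR: 00100000100

2 error(s) at position(s): 2, 8


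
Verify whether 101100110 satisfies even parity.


Number of 1s: 5

No, parity error (5 ones)


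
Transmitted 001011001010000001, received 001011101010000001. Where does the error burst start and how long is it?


XOR: 000000100000000000

Burst at position 6, length 1


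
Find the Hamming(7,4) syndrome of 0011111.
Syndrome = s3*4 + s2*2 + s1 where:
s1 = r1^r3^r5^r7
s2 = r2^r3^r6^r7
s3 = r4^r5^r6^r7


s1=1, s2=1, s3=0

Syndrome = 3 (error at position 3)


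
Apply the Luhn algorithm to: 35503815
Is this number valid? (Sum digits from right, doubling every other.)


Luhn sum = 33
33 mod 10 = 3

Invalid (Luhn sum mod 10 = 3)


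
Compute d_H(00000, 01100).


XOR: 01100
Count of 1s: 2

2


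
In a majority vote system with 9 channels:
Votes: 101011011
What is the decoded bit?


Ones: 6 out of 9
Threshold: 5

1 (6/9 voted 1)


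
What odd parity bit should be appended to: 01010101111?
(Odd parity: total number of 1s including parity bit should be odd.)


Number of 1s in data: 7
Parity bit: 0

0


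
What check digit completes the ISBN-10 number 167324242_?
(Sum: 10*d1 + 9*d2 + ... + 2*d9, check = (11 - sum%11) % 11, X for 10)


Weighted sum: 197
197 mod 11 = 10

Check digit: 1


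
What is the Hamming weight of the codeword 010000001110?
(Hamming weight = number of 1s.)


Counting 1s in 010000001110

4


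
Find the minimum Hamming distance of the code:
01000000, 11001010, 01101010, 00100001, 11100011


Comparing all pairs, minimum distance: 2
Can detect 1 errors, correct 0 errors

2


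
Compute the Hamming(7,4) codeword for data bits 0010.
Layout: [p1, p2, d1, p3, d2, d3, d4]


Parity bits: p1=0, p2=1, p3=1

0101010


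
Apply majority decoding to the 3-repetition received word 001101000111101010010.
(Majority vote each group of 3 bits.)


Groups: 001, 101, 000, 111, 101, 010, 010
Majority votes: 0101100

0101100


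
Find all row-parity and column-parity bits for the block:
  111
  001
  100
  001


Row parities: 1111
Column parities: 011

Row P: 1111, Col P: 011, Corner: 0


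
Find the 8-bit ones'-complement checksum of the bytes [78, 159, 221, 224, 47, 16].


Sum = 745 mod 256 = 233
Complement = 22

22


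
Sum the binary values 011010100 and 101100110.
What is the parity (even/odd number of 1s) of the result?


011010100 = 212
101100110 = 358
Sum = 570 = 1000111010
1s count = 5

odd parity (5 ones in 1000111010)


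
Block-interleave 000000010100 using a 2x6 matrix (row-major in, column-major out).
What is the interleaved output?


Matrix:
  000000
  010100
Read columns: 000100010000

000100010000


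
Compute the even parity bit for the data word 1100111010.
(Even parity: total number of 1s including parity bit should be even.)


Number of 1s in data: 6
Parity bit: 0

0


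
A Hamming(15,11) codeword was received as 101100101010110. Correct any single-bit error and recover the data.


Syndrome = 0: no error detected

Data: 10011010110 (no errors)


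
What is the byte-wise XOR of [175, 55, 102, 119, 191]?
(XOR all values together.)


XOR chain: 175 ^ 55 ^ 102 ^ 119 ^ 191 = 54

54


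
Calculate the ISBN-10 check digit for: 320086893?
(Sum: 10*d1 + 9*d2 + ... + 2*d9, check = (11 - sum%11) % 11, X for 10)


Weighted sum: 191
191 mod 11 = 4

Check digit: 7


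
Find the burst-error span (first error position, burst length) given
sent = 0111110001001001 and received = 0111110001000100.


XOR: 0000000000001101

Burst at position 12, length 4


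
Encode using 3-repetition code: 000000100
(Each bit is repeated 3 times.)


Each bit -> 3 copies

000000000000000000111000000


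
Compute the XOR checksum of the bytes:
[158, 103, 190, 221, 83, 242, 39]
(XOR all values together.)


XOR chain: 158 ^ 103 ^ 190 ^ 221 ^ 83 ^ 242 ^ 39 = 28

28


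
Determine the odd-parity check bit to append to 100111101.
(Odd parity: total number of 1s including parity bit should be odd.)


Number of 1s in data: 6
Parity bit: 1

1


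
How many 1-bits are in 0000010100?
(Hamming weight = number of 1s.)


Counting 1s in 0000010100

2


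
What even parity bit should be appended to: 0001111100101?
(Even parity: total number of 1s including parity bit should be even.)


Number of 1s in data: 7
Parity bit: 1

1


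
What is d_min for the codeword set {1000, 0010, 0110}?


Comparing all pairs, minimum distance: 1
Can detect 0 errors, correct 0 errors

1


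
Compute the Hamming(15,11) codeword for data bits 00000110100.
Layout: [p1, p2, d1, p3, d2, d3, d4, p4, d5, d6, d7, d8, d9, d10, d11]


Parity bits: p1=0, p2=0, p3=1, p4=1

000100010110100


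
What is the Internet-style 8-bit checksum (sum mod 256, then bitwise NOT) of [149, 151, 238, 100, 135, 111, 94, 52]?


Sum = 1030 mod 256 = 6
Complement = 249

249


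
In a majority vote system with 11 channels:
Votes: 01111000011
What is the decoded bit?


Ones: 6 out of 11
Threshold: 6

1 (6/11 voted 1)


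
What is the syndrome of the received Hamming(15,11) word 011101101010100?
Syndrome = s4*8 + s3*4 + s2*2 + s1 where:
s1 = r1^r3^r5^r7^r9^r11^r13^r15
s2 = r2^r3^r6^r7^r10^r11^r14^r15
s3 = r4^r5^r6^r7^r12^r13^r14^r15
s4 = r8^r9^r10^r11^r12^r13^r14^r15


s1=1, s2=1, s3=0, s4=1

Syndrome = 11 (error at position 11)


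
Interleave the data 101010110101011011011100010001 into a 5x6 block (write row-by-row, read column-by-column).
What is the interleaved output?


Matrix:
  101010
  110101
  011011
  011100
  010001
Read columns: 110000111110110010101010001101

110000111110110010101010001101


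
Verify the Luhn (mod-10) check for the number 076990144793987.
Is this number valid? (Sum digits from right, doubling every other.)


Luhn sum = 85
85 mod 10 = 5

Invalid (Luhn sum mod 10 = 5)


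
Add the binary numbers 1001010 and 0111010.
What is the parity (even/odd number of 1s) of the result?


1001010 = 74
0111010 = 58
Sum = 132 = 10000100
1s count = 2

even parity (2 ones in 10000100)


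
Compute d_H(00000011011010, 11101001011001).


XOR: 11101010000011
Count of 1s: 7

7


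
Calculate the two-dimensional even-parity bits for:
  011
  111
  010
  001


Row parities: 0111
Column parities: 111

Row P: 0111, Col P: 111, Corner: 1


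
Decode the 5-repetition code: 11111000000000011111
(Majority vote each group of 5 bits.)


Groups: 11111, 00000, 00000, 11111
Majority votes: 1001

1001


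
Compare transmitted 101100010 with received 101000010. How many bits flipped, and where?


XOR: 000100000

1 error(s) at position(s): 3


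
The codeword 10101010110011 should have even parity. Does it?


Number of 1s: 8

Yes, parity is correct (8 ones)


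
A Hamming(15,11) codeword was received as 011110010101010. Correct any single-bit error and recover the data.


Syndrome = 0: no error detected

Data: 11000101010 (no errors)


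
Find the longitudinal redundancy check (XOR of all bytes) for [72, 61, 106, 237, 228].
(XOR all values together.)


XOR chain: 72 ^ 61 ^ 106 ^ 237 ^ 228 = 22

22


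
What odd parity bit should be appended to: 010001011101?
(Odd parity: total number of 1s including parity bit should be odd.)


Number of 1s in data: 6
Parity bit: 1

1


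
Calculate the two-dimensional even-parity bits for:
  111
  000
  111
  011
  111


Row parities: 10101
Column parities: 100

Row P: 10101, Col P: 100, Corner: 1


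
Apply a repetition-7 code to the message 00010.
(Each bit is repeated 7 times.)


Each bit -> 7 copies

00000000000000000000011111110000000


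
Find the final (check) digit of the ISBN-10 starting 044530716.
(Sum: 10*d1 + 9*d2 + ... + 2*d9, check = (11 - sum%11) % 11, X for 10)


Weighted sum: 164
164 mod 11 = 10

Check digit: 1


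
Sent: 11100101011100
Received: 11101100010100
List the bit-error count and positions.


XOR: 00001001001000

3 error(s) at position(s): 4, 7, 10


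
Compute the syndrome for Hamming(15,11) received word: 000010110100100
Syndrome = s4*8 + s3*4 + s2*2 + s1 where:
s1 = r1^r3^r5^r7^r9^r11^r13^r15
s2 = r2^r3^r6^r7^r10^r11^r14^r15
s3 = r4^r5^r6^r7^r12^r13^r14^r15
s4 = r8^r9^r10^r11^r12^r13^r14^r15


s1=1, s2=0, s3=1, s4=1

Syndrome = 13 (error at position 13)


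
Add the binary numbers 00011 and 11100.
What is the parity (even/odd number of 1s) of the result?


00011 = 3
11100 = 28
Sum = 31 = 11111
1s count = 5

odd parity (5 ones in 11111)


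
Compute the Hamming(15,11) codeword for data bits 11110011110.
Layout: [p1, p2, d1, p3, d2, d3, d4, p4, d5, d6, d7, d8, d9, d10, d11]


Parity bits: p1=1, p2=1, p3=0, p4=0

111011100011110


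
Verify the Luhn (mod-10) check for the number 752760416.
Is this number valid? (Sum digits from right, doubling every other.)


Luhn sum = 33
33 mod 10 = 3

Invalid (Luhn sum mod 10 = 3)


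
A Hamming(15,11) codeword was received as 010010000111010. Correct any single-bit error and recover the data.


Syndrome = 4: error at position 4

Data: 01000111010 (corrected bit 4)


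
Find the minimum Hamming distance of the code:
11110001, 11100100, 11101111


Comparing all pairs, minimum distance: 3
Can detect 2 errors, correct 1 errors

3


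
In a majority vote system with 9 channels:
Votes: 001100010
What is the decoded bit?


Ones: 3 out of 9
Threshold: 5

0 (3/9 voted 1)


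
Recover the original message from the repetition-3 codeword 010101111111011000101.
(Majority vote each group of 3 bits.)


Groups: 010, 101, 111, 111, 011, 000, 101
Majority votes: 0111101

0111101


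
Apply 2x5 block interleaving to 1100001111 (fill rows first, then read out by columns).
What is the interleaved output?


Matrix:
  11000
  01111
Read columns: 1011010101

1011010101


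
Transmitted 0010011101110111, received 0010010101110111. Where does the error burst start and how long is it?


XOR: 0000001000000000

Burst at position 6, length 1


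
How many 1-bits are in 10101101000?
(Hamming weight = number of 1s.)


Counting 1s in 10101101000

5


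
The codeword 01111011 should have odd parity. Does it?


Number of 1s: 6

No, parity error (6 ones)


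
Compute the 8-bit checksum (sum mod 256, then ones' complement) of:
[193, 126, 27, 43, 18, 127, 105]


Sum = 639 mod 256 = 127
Complement = 128

128


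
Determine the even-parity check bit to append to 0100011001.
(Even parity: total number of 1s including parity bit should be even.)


Number of 1s in data: 4
Parity bit: 0

0


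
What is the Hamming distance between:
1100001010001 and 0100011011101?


XOR: 1000010001100
Count of 1s: 4

4


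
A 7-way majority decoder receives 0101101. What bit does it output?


Ones: 4 out of 7
Threshold: 4

1 (4/7 voted 1)


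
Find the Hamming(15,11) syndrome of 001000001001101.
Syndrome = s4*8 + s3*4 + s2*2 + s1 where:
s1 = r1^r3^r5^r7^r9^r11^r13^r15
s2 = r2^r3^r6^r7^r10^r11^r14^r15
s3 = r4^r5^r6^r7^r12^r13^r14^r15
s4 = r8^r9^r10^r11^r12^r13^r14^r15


s1=0, s2=0, s3=1, s4=0

Syndrome = 4 (error at position 4)


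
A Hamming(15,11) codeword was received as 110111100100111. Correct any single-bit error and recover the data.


Syndrome = 5: error at position 5

Data: 00110100111 (corrected bit 5)


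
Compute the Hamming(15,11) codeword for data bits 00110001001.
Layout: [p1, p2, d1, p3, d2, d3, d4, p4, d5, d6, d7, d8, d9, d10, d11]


Parity bits: p1=0, p2=1, p3=0, p4=0

010001100001001


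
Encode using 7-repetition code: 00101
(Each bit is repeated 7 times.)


Each bit -> 7 copies

00000000000000111111100000001111111


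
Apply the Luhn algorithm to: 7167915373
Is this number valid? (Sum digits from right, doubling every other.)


Luhn sum = 38
38 mod 10 = 8

Invalid (Luhn sum mod 10 = 8)


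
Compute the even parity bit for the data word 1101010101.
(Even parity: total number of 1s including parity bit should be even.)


Number of 1s in data: 6
Parity bit: 0

0


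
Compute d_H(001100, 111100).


XOR: 110000
Count of 1s: 2

2


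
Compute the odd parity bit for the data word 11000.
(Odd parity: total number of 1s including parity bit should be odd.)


Number of 1s in data: 2
Parity bit: 1

1


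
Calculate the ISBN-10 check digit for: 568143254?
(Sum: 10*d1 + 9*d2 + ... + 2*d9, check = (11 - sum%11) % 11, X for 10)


Weighted sum: 245
245 mod 11 = 3

Check digit: 8


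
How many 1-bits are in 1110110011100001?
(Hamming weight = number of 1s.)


Counting 1s in 1110110011100001

9


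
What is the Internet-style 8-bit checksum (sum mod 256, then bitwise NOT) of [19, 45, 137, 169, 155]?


Sum = 525 mod 256 = 13
Complement = 242

242


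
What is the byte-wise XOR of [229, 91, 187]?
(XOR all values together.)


XOR chain: 229 ^ 91 ^ 187 = 5

5


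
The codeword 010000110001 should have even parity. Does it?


Number of 1s: 4

Yes, parity is correct (4 ones)


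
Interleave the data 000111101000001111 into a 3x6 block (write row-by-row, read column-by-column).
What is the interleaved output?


Matrix:
  000111
  101000
  001111
Read columns: 010000011101101101

010000011101101101


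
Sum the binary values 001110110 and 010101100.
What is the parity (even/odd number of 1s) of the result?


001110110 = 118
010101100 = 172
Sum = 290 = 100100010
1s count = 3

odd parity (3 ones in 100100010)


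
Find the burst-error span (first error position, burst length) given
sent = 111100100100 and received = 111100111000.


XOR: 000000011100

Burst at position 7, length 3


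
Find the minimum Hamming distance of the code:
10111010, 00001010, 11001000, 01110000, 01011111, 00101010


Comparing all pairs, minimum distance: 1
Can detect 0 errors, correct 0 errors

1


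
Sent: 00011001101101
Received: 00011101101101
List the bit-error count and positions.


XOR: 00000100000000

1 error(s) at position(s): 5


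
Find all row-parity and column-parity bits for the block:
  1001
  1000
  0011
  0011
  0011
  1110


Row parities: 010001
Column parities: 1100

Row P: 010001, Col P: 1100, Corner: 0


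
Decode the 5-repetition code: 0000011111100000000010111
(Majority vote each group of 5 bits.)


Groups: 00000, 11111, 10000, 00000, 10111
Majority votes: 01001

01001


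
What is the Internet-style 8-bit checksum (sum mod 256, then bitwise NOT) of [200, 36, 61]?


Sum = 297 mod 256 = 41
Complement = 214

214


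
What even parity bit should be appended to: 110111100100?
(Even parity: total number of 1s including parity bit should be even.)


Number of 1s in data: 7
Parity bit: 1

1


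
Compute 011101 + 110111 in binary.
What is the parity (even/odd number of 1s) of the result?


011101 = 29
110111 = 55
Sum = 84 = 1010100
1s count = 3

odd parity (3 ones in 1010100)


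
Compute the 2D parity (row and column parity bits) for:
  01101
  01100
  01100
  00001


Row parities: 1001
Column parities: 01100

Row P: 1001, Col P: 01100, Corner: 0


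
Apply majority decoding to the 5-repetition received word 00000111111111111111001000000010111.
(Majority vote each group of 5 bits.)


Groups: 00000, 11111, 11111, 11111, 00100, 00000, 10111
Majority votes: 0111001

0111001


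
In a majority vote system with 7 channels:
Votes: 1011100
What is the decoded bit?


Ones: 4 out of 7
Threshold: 4

1 (4/7 voted 1)
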